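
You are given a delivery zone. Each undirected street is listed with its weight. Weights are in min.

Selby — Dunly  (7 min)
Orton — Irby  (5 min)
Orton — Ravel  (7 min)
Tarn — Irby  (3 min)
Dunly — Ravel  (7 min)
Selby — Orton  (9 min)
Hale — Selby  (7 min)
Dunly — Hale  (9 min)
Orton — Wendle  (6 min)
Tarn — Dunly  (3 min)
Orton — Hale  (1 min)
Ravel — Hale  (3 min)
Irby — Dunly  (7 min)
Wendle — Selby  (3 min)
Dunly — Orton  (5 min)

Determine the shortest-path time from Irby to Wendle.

Settle nodes by increasing distance from Irby:
Irby: 0
Tarn: 3  (via Irby)
Orton: 5  (via Irby)
Hale: 6  (via Orton)
Dunly: 6  (via Tarn)
Ravel: 9  (via Hale)
Wendle: 11  (via Orton)
Shortest route: Irby → Orton → Wendle = 11 min.

11 min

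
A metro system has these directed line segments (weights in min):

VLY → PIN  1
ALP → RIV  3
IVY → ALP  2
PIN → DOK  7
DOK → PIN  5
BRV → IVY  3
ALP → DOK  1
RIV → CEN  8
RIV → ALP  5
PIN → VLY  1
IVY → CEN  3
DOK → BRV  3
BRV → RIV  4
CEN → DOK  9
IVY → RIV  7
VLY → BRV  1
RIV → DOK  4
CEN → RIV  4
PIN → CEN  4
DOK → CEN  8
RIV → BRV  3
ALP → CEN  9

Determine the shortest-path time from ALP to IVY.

7 min

Candidate routes:
ALP → DOK → BRV → IVY: 1+3+3 = 7
ALP → RIV → BRV → IVY: 3+3+3 = 9
The minimum is 7 min via ALP → DOK → BRV → IVY.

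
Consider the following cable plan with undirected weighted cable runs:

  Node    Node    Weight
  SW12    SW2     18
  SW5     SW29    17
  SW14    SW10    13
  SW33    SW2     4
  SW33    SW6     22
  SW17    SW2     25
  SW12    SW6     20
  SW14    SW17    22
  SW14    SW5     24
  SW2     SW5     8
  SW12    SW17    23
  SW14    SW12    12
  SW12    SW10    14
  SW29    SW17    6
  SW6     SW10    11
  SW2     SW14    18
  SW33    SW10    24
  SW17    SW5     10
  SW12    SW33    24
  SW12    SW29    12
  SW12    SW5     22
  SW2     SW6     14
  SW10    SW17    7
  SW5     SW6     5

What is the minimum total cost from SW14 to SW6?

24

Running Dijkstra from SW14:
SW14: 0
SW12: 12  (via SW14)
SW10: 13  (via SW14)
SW2: 18  (via SW14)
SW17: 20  (via SW10)
SW33: 22  (via SW2)
SW5: 24  (via SW14)
SW29: 24  (via SW12)
SW6: 24  (via SW10)
Shortest route: SW14–SW10–SW6 = 24.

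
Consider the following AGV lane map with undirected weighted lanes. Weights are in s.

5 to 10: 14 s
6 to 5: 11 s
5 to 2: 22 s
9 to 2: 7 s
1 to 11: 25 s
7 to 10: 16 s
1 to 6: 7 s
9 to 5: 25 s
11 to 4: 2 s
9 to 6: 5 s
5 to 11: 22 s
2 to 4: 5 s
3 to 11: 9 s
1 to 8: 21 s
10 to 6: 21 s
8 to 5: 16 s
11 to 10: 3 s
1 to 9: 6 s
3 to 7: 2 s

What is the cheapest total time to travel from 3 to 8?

Enumerating some paths:
3 - 7 - 10 - 5 - 8: 2+16+14+16 = 48
3 - 11 - 10 - 5 - 8: 9+3+14+16 = 42
3 - 11 - 5 - 8: 9+22+16 = 47
3 - 11 - 4 - 2 - 9 - 1 - 8: 9+2+5+7+6+21 = 50
The minimum is 42 s via 3 - 11 - 10 - 5 - 8.

42 s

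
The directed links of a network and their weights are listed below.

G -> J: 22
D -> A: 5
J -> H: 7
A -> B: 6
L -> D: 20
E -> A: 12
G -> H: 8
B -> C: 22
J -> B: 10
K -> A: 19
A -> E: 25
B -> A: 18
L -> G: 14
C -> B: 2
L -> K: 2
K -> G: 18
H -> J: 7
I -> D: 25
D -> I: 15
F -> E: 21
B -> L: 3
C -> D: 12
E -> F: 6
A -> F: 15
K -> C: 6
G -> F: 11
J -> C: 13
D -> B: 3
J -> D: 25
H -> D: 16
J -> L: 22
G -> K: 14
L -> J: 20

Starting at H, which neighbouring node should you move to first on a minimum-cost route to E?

D

Candidate routes:
H - D - B - A - E: 16+3+18+25 = 62
H - D - A - F - E: 16+5+15+21 = 57
H - D - A - E: 16+5+25 = 46
H - J - B - A - E: 7+10+18+25 = 60
Cheapest is H - D - A - E at 46.
So from H the first move is to D.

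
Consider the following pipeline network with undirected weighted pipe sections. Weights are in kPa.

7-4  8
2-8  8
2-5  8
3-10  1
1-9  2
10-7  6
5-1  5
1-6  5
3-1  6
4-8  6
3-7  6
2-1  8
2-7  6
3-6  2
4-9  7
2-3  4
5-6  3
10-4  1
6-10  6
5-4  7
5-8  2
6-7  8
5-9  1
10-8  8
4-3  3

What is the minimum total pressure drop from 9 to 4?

Candidate routes:
9 - 5 - 4: 1+7 = 8
9 - 4: 7 = 7
Cheapest is 9 - 4 at 7 kPa.

7 kPa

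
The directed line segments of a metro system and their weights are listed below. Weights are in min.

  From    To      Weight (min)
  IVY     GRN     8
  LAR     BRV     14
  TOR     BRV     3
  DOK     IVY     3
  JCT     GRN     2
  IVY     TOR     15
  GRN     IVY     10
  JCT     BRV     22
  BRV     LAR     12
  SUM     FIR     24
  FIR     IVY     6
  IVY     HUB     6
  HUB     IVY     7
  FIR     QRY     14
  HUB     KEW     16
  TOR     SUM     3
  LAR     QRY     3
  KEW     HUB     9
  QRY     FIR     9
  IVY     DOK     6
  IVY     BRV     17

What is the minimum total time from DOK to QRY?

Running Dijkstra from DOK:
DOK: 0
IVY: 3  (via DOK)
HUB: 9  (via IVY)
GRN: 11  (via IVY)
TOR: 18  (via IVY)
BRV: 20  (via IVY)
SUM: 21  (via TOR)
KEW: 25  (via HUB)
LAR: 32  (via BRV)
QRY: 35  (via LAR)
Shortest route: DOK–IVY–BRV–LAR–QRY = 35 min.

35 min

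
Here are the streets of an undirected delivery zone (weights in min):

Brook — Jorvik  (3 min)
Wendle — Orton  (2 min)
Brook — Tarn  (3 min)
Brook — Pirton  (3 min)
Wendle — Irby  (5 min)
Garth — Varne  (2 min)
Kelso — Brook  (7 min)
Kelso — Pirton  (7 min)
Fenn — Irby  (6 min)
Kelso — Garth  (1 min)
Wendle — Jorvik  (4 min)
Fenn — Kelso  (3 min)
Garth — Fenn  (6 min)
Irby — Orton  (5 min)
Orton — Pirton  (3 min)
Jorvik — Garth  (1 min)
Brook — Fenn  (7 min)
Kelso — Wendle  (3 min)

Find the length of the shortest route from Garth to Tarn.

7 min

Shortest distances from Garth:
Garth: 0
Kelso: 1  (via Garth)
Jorvik: 1  (via Garth)
Varne: 2  (via Garth)
Fenn: 4  (via Kelso)
Brook: 4  (via Jorvik)
Wendle: 4  (via Kelso)
Orton: 6  (via Wendle)
Pirton: 7  (via Brook)
Tarn: 7  (via Brook)
Shortest route: Garth–Jorvik–Brook–Tarn = 7 min.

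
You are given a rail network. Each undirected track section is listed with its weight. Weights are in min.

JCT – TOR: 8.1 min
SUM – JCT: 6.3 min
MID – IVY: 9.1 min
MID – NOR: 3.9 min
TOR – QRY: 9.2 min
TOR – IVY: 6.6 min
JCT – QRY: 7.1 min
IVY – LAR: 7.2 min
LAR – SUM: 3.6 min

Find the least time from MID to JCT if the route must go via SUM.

Shortest MID→SUM: MID–IVY–LAR–SUM = 19.9
Shortest SUM→JCT: SUM–JCT = 6.3
Total via SUM: 19.9 + 6.3 = 26.2 min.

26.2 min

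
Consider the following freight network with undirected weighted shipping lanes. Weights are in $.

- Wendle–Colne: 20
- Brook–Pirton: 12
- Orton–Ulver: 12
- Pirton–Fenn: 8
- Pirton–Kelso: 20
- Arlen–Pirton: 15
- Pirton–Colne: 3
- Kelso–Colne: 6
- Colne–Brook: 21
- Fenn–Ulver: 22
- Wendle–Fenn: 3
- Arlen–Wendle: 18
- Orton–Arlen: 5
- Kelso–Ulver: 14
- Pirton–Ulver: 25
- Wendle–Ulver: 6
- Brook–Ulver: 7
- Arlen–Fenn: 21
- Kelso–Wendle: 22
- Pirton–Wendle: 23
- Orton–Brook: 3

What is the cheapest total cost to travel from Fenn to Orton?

$19

Settle nodes by increasing distance from Fenn:
Fenn: 0
Wendle: 3  (via Fenn)
Pirton: 8  (via Fenn)
Ulver: 9  (via Wendle)
Colne: 11  (via Pirton)
Brook: 16  (via Ulver)
Kelso: 17  (via Colne)
Orton: 19  (via Brook)
Shortest route: Fenn → Wendle → Ulver → Brook → Orton = $19.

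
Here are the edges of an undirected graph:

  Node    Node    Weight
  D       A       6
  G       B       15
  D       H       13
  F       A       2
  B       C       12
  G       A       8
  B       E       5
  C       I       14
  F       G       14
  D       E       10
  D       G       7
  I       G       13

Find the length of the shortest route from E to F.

Enumerating some paths:
E - B - G - A - F: 5+15+8+2 = 30
E - D - A - F: 10+6+2 = 18
E - D - G - A - F: 10+7+8+2 = 27
Cheapest is E - D - A - F at 18.

18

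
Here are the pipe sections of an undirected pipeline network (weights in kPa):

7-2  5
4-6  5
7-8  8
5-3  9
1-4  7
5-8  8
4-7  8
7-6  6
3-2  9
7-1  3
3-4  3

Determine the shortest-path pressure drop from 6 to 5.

17 kPa

Compare a few routes:
6–7–1–4–3–5: 6+3+7+3+9 = 28
6–4–3–5: 5+3+9 = 17
6–7–8–5: 6+8+8 = 22
6–7–4–3–5: 6+8+3+9 = 26
Cheapest is 6–4–3–5 at 17 kPa.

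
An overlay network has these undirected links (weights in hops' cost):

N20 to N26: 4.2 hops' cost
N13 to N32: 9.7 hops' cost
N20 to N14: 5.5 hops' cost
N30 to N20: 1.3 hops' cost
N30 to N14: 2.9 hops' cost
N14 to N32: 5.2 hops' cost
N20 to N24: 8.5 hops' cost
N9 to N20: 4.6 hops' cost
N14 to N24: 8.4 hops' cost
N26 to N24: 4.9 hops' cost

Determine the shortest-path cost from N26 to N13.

23.3 hops' cost

Enumerating some paths:
N26 - N24 - N14 - N32 - N13: 4.9+8.4+5.2+9.7 = 28.2
N26 - N20 - N30 - N14 - N32 - N13: 4.2+1.3+2.9+5.2+9.7 = 23.3
N26 - N20 - N14 - N32 - N13: 4.2+5.5+5.2+9.7 = 24.6
N26 - N24 - N20 - N30 - N14 - N32 - N13: 4.9+8.5+1.3+2.9+5.2+9.7 = 32.5
Cheapest is N26 - N20 - N30 - N14 - N32 - N13 at 23.3 hops' cost.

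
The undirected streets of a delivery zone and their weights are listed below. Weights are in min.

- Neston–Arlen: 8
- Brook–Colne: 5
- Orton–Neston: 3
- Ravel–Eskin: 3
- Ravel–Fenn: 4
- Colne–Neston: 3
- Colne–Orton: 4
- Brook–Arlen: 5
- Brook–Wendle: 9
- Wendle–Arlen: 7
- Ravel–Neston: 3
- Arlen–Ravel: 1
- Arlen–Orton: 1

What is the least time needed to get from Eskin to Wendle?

Enumerating some paths:
Eskin–Ravel–Neston–Orton–Arlen–Wendle: 3+3+3+1+7 = 17
Eskin–Ravel–Arlen–Wendle: 3+1+7 = 11
Eskin–Ravel–Arlen–Brook–Wendle: 3+1+5+9 = 18
The minimum is 11 min via Eskin–Ravel–Arlen–Wendle.

11 min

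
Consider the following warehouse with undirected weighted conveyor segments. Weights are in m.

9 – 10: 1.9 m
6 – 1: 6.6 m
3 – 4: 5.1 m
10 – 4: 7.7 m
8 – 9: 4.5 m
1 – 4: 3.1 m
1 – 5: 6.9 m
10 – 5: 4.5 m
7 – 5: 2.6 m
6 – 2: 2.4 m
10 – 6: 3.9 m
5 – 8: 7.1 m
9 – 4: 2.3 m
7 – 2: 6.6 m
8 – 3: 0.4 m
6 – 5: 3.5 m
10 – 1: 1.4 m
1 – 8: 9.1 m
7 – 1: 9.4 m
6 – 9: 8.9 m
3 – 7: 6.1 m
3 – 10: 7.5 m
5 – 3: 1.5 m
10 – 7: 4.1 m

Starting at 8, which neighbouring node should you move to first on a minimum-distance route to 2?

3

Candidate routes:
8 → 3 → 5 → 7 → 2: 0.4+1.5+2.6+6.6 = 11.1
8 → 9 → 10 → 6 → 2: 4.5+1.9+3.9+2.4 = 12.7
8 → 3 → 5 → 6 → 2: 0.4+1.5+3.5+2.4 = 7.8
Cheapest is 8 → 3 → 5 → 6 → 2 at 7.8 m.
So from 8 the first move is to 3.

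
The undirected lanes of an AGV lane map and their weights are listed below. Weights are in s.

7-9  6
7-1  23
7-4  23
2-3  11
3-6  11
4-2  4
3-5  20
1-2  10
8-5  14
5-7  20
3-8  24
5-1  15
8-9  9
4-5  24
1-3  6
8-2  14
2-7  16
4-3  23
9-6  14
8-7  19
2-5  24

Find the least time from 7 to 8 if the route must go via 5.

34 s

Best 7 to 5: 7 → 5 costing 20
Best 5 to 8: 5 → 8 costing 14
Total via 5: 20 + 14 = 34 s.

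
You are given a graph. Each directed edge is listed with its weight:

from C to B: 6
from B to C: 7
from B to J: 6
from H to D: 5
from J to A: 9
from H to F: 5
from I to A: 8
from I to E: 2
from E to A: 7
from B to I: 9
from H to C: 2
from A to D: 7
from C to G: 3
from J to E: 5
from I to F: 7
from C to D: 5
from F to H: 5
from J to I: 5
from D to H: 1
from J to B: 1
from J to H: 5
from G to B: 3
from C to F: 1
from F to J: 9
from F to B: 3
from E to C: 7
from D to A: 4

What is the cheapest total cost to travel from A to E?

25

Enumerating some paths:
A–D–H–C–F–J–E: 7+1+2+1+9+5 = 25
A–D–H–F–J–E: 7+1+5+9+5 = 27
Cheapest is A–D–H–C–F–J–E at 25.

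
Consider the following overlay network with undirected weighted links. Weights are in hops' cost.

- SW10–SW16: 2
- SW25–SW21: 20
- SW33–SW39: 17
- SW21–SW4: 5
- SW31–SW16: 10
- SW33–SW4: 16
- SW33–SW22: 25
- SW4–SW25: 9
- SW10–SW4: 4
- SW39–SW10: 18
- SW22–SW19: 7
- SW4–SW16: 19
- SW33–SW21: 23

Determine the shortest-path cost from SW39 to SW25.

Compare a few routes:
SW39 - SW10 - SW4 - SW25: 18+4+9 = 31
SW39 - SW33 - SW4 - SW25: 17+16+9 = 42
The minimum is 31 hops' cost via SW39 - SW10 - SW4 - SW25.

31 hops' cost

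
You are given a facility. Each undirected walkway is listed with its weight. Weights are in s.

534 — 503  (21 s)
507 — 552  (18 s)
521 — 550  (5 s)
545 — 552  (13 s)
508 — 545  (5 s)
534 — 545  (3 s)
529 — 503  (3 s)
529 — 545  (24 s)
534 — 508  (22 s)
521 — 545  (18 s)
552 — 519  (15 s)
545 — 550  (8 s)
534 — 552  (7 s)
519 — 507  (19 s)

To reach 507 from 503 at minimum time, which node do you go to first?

Compare a few routes:
503 - 534 - 545 - 552 - 507: 21+3+13+18 = 55
503 - 534 - 552 - 507: 21+7+18 = 46
Cheapest is 503 - 534 - 552 - 507 at 46 s.
So from 503 the first move is to 534.

534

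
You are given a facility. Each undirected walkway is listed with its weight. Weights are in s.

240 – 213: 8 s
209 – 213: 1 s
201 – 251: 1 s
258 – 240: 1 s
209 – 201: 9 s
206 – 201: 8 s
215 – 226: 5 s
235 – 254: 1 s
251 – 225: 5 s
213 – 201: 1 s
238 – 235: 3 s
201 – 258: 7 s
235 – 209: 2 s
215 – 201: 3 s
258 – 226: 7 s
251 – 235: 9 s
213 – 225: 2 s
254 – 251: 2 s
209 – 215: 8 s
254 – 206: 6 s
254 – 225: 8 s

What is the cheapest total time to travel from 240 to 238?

Settle nodes by increasing distance from 240:
240: 0
258: 1  (via 240)
201: 8  (via 258)
226: 8  (via 258)
213: 8  (via 240)
251: 9  (via 201)
209: 9  (via 213)
225: 10  (via 213)
235: 11  (via 209)
254: 11  (via 251)
215: 11  (via 201)
238: 14  (via 235)
Shortest route: 240–213–209–235–238 = 14 s.

14 s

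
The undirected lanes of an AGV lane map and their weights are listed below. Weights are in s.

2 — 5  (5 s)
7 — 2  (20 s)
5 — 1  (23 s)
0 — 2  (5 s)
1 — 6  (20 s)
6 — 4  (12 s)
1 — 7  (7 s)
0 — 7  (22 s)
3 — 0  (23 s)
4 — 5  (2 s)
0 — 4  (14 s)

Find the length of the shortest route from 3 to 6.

Running Dijkstra from 3:
3: 0
0: 23  (via 3)
2: 28  (via 0)
5: 33  (via 2)
4: 35  (via 5)
7: 45  (via 0)
6: 47  (via 4)
Shortest route: 3–0–2–5–4–6 = 47 s.

47 s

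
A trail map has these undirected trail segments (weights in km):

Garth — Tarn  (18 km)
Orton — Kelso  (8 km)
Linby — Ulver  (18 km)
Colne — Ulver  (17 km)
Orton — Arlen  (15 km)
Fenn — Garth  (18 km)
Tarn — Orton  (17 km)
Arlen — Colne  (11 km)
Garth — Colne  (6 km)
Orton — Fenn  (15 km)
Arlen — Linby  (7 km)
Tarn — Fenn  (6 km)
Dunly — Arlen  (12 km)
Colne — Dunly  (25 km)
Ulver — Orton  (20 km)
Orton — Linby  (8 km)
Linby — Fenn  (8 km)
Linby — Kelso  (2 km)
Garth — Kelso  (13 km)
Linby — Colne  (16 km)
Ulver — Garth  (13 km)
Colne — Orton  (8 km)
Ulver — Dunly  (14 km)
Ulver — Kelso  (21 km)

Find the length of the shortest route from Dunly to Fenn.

27 km

Shortest distances from Dunly:
Dunly: 0
Arlen: 12  (via Dunly)
Ulver: 14  (via Dunly)
Linby: 19  (via Arlen)
Kelso: 21  (via Linby)
Colne: 23  (via Arlen)
Orton: 27  (via Arlen)
Garth: 27  (via Ulver)
Fenn: 27  (via Linby)
Shortest route: Dunly–Arlen–Linby–Fenn = 27 km.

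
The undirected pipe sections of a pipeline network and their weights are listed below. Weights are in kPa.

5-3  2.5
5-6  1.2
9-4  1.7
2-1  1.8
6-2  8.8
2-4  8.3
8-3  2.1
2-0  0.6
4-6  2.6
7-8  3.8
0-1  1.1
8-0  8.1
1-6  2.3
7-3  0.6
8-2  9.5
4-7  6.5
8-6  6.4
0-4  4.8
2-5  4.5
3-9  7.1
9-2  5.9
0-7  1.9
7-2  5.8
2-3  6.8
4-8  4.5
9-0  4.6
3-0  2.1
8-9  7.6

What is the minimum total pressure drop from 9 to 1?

Enumerating some paths:
9 - 4 - 0 - 1: 1.7+4.8+1.1 = 7.6
9 - 0 - 2 - 1: 4.6+0.6+1.8 = 7
9 - 4 - 6 - 1: 1.7+2.6+2.3 = 6.6
9 - 0 - 1: 4.6+1.1 = 5.7
Cheapest is 9 - 0 - 1 at 5.7 kPa.

5.7 kPa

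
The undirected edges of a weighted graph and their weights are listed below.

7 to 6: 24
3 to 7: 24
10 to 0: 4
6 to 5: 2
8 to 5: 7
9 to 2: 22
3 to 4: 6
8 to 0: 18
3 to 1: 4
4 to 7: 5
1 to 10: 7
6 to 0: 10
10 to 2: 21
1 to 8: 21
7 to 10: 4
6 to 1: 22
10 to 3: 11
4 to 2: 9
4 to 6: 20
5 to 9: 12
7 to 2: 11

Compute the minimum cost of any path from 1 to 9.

35

Compare a few routes:
1–10–0–6–5–9: 7+4+10+2+12 = 35
1–8–5–9: 21+7+12 = 40
1–6–5–9: 22+2+12 = 36
Cheapest is 1–10–0–6–5–9 at 35.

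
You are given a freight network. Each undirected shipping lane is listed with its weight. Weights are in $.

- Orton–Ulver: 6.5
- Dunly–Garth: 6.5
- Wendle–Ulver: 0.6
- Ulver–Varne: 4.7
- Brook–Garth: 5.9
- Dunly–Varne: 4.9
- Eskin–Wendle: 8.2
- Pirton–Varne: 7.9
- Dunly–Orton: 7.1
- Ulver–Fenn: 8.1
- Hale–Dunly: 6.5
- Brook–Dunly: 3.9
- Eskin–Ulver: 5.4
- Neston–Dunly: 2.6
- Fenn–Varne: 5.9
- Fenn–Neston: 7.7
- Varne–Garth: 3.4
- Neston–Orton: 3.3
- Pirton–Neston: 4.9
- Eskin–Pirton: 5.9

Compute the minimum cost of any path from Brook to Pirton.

$11.4

Compare a few routes:
Brook - Dunly - Orton - Neston - Pirton: 3.9+7.1+3.3+4.9 = 19.2
Brook - Dunly - Varne - Pirton: 3.9+4.9+7.9 = 16.7
Brook - Garth - Varne - Pirton: 5.9+3.4+7.9 = 17.2
Brook - Dunly - Neston - Pirton: 3.9+2.6+4.9 = 11.4
Cheapest is Brook - Dunly - Neston - Pirton at $11.4.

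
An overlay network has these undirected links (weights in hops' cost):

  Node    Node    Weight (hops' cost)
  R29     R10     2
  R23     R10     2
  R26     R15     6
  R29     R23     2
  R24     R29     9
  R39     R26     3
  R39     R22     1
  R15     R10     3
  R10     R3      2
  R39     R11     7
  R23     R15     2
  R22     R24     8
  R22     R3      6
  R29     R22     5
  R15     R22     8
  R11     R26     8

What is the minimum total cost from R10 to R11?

Shortest distances from R10:
R10: 0
R29: 2  (via R10)
R3: 2  (via R10)
R23: 2  (via R10)
R15: 3  (via R10)
R22: 7  (via R29)
R39: 8  (via R22)
R26: 9  (via R15)
R24: 11  (via R29)
R11: 15  (via R39)
Shortest route: R10 → R29 → R22 → R39 → R11 = 15 hops' cost.

15 hops' cost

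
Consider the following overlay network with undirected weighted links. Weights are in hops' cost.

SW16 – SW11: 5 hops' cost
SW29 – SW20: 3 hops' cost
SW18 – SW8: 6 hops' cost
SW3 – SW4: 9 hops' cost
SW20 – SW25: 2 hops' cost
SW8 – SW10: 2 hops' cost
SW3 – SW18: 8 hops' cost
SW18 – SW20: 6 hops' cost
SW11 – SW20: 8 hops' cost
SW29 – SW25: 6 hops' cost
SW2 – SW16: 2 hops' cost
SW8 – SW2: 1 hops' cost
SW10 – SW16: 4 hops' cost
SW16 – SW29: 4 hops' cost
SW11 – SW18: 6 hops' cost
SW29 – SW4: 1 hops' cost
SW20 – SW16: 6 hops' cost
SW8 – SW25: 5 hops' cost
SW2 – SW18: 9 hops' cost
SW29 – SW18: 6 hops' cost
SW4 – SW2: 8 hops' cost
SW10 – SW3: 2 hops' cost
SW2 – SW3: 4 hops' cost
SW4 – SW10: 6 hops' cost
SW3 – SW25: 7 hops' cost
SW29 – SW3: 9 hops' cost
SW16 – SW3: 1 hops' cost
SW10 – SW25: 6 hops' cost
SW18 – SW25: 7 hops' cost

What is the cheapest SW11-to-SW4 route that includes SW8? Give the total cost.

16 hops' cost

Shortest SW11→SW8: SW11 → SW16 → SW2 → SW8 = 8
Best SW8 to SW4: SW8 → SW10 → SW4 costing 8
Total via SW8: 8 + 8 = 16 hops' cost.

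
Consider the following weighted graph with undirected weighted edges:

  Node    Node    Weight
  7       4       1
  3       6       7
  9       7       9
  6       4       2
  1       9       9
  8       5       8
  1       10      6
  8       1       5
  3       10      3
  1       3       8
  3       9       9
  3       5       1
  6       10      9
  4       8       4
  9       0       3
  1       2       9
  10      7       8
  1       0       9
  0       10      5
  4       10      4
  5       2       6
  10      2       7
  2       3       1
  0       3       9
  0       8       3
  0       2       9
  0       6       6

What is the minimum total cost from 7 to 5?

Shortest distances from 7:
7: 0
4: 1  (via 7)
6: 3  (via 4)
8: 5  (via 4)
10: 5  (via 4)
0: 8  (via 8)
3: 8  (via 10)
2: 9  (via 3)
5: 9  (via 3)
Shortest route: 7–4–10–3–5 = 9.

9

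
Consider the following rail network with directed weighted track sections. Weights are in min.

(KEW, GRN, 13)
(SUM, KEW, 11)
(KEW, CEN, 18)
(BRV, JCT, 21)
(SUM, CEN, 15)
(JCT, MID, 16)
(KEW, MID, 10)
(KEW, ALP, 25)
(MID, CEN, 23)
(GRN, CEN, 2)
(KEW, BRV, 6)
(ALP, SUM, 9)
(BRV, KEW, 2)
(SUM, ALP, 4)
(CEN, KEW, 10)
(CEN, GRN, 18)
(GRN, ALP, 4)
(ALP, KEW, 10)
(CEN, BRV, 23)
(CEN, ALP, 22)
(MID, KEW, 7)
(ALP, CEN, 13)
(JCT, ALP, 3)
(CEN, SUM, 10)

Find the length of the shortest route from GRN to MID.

22 min

Compare a few routes:
GRN - ALP - KEW - MID: 4+10+10 = 24
GRN - CEN - SUM - KEW - MID: 2+10+11+10 = 33
GRN - CEN - KEW - MID: 2+10+10 = 22
The minimum is 22 min via GRN - CEN - KEW - MID.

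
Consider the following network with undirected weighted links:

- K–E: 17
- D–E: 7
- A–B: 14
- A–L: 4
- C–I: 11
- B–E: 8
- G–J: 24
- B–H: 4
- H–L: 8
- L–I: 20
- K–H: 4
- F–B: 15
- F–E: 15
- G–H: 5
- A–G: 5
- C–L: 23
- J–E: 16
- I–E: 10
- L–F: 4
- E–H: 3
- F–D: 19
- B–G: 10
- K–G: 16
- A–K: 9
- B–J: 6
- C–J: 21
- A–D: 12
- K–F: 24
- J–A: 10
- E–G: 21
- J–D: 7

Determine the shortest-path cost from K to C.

Compare a few routes:
K–H–L–C: 4+8+23 = 35
K–H–E–I–C: 4+3+10+11 = 28
The minimum is 28 via K–H–E–I–C.

28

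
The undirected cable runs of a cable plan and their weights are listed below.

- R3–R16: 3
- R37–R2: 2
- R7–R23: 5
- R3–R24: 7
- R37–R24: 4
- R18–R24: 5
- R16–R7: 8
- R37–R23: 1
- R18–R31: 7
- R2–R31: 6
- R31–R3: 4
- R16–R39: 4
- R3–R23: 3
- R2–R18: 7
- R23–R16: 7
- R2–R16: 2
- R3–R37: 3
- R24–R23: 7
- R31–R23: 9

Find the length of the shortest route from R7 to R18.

15

Candidate routes:
R7–R23–R24–R18: 5+7+5 = 17
R7–R23–R3–R31–R18: 5+3+4+7 = 19
R7–R16–R2–R18: 8+2+7 = 17
R7–R23–R37–R2–R18: 5+1+2+7 = 15
Cheapest is R7–R23–R37–R2–R18 at 15.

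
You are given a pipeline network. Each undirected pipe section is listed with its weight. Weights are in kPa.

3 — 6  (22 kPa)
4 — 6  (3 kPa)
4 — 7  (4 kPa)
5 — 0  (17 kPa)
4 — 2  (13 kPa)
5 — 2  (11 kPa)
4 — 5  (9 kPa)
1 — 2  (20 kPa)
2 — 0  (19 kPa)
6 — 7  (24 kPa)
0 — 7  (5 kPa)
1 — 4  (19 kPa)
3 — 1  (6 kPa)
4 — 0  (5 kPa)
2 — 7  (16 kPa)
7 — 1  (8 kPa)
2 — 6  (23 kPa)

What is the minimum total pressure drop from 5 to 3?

Enumerating some paths:
5 - 4 - 0 - 7 - 1 - 3: 9+5+5+8+6 = 33
5 - 4 - 7 - 1 - 3: 9+4+8+6 = 27
5 - 4 - 1 - 3: 9+19+6 = 34
Cheapest is 5 - 4 - 7 - 1 - 3 at 27 kPa.

27 kPa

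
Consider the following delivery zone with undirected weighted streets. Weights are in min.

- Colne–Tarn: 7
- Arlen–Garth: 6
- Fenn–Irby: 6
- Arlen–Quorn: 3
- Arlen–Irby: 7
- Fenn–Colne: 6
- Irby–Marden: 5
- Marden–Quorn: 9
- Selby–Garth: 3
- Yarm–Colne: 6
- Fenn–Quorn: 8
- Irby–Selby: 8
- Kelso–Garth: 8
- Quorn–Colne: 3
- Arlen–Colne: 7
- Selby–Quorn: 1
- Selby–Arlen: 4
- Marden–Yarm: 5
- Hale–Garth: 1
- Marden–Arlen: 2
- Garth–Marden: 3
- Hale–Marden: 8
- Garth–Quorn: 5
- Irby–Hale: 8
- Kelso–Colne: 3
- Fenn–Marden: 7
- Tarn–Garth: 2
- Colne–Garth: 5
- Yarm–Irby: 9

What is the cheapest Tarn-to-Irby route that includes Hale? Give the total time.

Best Tarn to Hale: Tarn → Garth → Hale costing 3
Shortest Hale→Irby: Hale → Irby = 8
Total via Hale: 3 + 8 = 11 min.

11 min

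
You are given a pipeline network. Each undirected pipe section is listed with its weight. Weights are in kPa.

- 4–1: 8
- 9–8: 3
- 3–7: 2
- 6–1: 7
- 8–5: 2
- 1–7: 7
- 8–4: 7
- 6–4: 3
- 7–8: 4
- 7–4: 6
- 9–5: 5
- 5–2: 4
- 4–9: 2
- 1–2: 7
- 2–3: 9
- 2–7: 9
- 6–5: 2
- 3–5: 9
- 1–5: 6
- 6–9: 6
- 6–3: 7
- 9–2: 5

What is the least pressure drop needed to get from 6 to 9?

Candidate routes:
6 → 9: 6 = 6
6 → 5 → 9: 2+5 = 7
6 → 5 → 8 → 9: 2+2+3 = 7
6 → 4 → 9: 3+2 = 5
Cheapest is 6 → 4 → 9 at 5 kPa.

5 kPa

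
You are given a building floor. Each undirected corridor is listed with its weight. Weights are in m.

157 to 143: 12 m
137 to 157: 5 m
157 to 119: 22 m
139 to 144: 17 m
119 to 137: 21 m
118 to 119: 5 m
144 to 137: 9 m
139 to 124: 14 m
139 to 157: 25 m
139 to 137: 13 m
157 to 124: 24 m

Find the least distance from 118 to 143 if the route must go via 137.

43 m

Best 118 to 137: 118 → 119 → 137 costing 26
Best 137 to 143: 137 → 157 → 143 costing 17
Total via 137: 26 + 17 = 43 m.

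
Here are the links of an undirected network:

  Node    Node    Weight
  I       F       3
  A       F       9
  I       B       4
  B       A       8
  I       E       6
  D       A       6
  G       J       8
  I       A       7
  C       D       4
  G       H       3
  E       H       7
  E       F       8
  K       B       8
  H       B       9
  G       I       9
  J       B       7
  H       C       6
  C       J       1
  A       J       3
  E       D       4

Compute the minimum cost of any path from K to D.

20

Enumerating some paths:
K–B–J–C–D: 8+7+1+4 = 20
K–B–I–E–D: 8+4+6+4 = 22
K–B–A–D: 8+8+6 = 22
The minimum is 20 via K–B–J–C–D.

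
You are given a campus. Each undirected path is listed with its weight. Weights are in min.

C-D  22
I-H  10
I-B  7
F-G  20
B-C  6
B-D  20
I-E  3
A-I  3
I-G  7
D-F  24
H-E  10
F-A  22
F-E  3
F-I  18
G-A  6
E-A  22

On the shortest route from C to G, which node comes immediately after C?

Enumerating some paths:
C - B - I - A - G: 6+7+3+6 = 22
C - B - I - E - F - G: 6+7+3+3+20 = 39
C - B - I - E - A - G: 6+7+3+22+6 = 44
C - B - I - G: 6+7+7 = 20
Cheapest is C - B - I - G at 20 min.
So from C the first move is to B.

B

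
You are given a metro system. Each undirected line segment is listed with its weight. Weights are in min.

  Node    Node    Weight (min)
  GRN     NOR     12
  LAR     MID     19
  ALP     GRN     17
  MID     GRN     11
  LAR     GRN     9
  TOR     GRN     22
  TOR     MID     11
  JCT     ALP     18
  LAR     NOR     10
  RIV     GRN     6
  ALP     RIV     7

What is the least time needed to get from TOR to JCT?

53 min

Running Dijkstra from TOR:
TOR: 0
MID: 11  (via TOR)
GRN: 22  (via TOR)
RIV: 28  (via GRN)
LAR: 30  (via MID)
NOR: 34  (via GRN)
ALP: 35  (via RIV)
JCT: 53  (via ALP)
Shortest route: TOR → GRN → RIV → ALP → JCT = 53 min.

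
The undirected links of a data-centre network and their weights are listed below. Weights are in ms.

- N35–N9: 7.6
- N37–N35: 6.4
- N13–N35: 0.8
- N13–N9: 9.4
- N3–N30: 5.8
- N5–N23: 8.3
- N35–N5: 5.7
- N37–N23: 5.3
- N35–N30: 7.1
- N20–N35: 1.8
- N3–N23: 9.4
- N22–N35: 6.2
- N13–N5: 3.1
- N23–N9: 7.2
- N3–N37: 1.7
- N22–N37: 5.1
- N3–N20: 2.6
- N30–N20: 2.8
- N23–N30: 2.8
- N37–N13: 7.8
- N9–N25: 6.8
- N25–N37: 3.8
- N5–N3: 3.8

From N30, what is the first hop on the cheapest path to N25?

N20

Candidate routes:
N30–N20–N3–N37–N25: 2.8+2.6+1.7+3.8 = 10.9
N30–N3–N37–N25: 5.8+1.7+3.8 = 11.3
Cheapest is N30–N20–N3–N37–N25 at 10.9 ms.
So from N30 the first move is to N20.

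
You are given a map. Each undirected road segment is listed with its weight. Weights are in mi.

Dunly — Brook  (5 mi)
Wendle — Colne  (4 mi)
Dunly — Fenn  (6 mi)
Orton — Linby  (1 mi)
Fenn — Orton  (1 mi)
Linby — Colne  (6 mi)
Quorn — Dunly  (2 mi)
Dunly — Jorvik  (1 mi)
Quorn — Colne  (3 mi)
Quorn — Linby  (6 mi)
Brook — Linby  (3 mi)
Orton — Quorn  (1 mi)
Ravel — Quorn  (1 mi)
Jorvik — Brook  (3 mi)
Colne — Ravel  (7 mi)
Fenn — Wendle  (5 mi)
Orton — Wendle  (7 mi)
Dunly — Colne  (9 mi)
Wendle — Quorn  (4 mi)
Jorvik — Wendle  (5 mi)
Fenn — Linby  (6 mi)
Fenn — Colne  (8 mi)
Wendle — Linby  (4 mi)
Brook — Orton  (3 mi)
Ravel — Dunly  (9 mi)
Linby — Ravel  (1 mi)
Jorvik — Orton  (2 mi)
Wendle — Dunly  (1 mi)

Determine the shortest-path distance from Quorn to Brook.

Settle nodes by increasing distance from Quorn:
Quorn: 0
Orton: 1  (via Quorn)
Ravel: 1  (via Quorn)
Linby: 2  (via Orton)
Dunly: 2  (via Quorn)
Fenn: 2  (via Orton)
Wendle: 3  (via Dunly)
Colne: 3  (via Quorn)
Jorvik: 3  (via Orton)
Brook: 4  (via Orton)
Shortest route: Quorn → Orton → Brook = 4 mi.

4 mi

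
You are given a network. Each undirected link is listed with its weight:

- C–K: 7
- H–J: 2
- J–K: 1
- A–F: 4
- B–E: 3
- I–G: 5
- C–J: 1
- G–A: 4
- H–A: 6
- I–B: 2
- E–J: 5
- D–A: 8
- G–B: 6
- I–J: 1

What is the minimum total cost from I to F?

13

Compare a few routes:
I → B → G → A → F: 2+6+4+4 = 16
I → J → H → A → F: 1+2+6+4 = 13
I → B → E → J → H → A → F: 2+3+5+2+6+4 = 22
Cheapest is I → J → H → A → F at 13.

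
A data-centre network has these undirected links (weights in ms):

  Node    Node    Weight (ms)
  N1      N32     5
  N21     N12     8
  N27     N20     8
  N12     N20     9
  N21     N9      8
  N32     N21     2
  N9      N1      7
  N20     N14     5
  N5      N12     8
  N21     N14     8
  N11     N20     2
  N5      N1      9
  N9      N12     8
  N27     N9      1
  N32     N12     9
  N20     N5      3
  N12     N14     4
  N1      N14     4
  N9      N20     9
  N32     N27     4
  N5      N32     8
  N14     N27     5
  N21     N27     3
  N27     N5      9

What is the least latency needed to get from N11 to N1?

Compare a few routes:
N11–N20–N14–N1: 2+5+4 = 11
N11–N20–N5–N1: 2+3+9 = 14
The minimum is 11 ms via N11–N20–N14–N1.

11 ms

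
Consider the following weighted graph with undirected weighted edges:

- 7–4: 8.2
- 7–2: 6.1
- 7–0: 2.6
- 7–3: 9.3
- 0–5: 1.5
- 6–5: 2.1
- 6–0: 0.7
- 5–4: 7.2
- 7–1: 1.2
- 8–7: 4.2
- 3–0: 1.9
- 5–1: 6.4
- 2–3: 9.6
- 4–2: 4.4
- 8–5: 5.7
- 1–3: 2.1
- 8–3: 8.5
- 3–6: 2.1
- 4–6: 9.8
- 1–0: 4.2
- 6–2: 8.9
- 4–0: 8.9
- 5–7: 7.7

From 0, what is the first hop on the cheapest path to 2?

Enumerating some paths:
0 → 6 → 2: 0.7+8.9 = 9.6
0 → 7 → 2: 2.6+6.1 = 8.7
Cheapest is 0 → 7 → 2 at 8.7.
So from 0 the first move is to 7.

7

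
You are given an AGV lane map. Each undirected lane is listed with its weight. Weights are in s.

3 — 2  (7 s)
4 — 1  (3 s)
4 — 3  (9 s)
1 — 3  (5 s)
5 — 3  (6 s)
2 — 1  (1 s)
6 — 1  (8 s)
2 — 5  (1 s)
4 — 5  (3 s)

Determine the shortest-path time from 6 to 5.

Candidate routes:
6 → 1 → 2 → 5: 8+1+1 = 10
6 → 1 → 4 → 5: 8+3+3 = 14
Cheapest is 6 → 1 → 2 → 5 at 10 s.

10 s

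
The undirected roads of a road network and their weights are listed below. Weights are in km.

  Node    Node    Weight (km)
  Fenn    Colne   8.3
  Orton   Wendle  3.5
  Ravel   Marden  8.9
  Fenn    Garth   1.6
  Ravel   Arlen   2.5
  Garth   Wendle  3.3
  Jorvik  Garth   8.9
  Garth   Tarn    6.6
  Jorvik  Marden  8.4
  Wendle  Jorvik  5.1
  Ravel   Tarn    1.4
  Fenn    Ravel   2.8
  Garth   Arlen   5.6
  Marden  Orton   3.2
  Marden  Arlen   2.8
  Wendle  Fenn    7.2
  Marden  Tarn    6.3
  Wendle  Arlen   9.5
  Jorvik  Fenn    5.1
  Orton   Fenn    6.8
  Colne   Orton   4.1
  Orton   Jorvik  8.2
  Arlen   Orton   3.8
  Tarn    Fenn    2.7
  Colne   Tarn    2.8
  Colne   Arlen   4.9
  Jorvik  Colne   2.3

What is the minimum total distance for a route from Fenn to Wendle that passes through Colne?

12.9 km

Best Fenn to Colne: Fenn → Tarn → Colne costing 5.5
Shortest Colne→Wendle: Colne → Jorvik → Wendle = 7.4
Total via Colne: 5.5 + 7.4 = 12.9 km.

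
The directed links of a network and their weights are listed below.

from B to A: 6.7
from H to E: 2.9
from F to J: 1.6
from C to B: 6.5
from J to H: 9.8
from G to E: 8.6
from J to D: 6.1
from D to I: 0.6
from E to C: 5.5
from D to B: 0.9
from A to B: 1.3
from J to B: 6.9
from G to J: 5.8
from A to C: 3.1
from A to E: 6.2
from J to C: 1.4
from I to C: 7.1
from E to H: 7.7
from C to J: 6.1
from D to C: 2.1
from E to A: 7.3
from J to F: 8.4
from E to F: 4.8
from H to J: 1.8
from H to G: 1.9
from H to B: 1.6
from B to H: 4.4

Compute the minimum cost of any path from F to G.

13.3

Shortest distances from F:
F: 0
J: 1.6  (via F)
C: 3  (via J)
D: 7.7  (via J)
I: 8.3  (via D)
B: 8.5  (via J)
H: 11.4  (via J)
G: 13.3  (via H)
Shortest route: F → J → H → G = 13.3.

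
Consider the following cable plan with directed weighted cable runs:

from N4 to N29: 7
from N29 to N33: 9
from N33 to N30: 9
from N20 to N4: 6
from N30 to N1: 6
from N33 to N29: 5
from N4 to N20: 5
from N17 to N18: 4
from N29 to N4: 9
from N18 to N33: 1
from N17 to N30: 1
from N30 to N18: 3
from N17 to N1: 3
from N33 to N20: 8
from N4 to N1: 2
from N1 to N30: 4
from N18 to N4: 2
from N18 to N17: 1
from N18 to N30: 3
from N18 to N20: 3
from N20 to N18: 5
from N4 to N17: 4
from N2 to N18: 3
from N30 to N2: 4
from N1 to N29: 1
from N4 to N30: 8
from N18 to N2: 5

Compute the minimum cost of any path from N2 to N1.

7

Candidate routes:
N2 - N18 - N4 - N17 - N1: 3+2+4+3 = 12
N2 - N18 - N17 - N1: 3+1+3 = 7
N2 - N18 - N30 - N1: 3+3+6 = 12
N2 - N18 - N17 - N30 - N1: 3+1+1+6 = 11
The minimum is 7 via N2 - N18 - N17 - N1.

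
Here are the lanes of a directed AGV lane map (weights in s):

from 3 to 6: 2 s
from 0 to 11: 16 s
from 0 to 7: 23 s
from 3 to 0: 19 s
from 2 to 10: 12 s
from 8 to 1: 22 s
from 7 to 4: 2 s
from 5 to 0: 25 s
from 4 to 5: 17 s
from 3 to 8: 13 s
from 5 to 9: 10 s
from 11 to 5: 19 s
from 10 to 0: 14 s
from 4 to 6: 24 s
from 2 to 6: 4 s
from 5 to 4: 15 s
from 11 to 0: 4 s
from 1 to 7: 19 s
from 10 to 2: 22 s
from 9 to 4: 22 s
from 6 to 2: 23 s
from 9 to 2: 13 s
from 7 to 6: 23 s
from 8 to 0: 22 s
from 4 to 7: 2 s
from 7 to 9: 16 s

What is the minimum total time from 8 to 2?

Shortest distances from 8:
8: 0
0: 22  (via 8)
1: 22  (via 8)
11: 38  (via 0)
7: 41  (via 1)
4: 43  (via 7)
5: 57  (via 11)
9: 57  (via 7)
6: 64  (via 7)
2: 70  (via 9)
Shortest route: 8–1–7–9–2 = 70 s.

70 s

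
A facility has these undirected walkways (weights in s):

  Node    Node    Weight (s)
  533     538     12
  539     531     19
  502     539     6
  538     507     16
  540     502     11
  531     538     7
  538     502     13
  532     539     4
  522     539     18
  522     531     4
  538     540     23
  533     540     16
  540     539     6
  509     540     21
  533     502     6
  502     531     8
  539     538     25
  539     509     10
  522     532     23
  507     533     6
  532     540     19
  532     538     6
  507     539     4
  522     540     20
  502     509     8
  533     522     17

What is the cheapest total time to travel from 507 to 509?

Shortest distances from 507:
507: 0
539: 4  (via 507)
533: 6  (via 507)
532: 8  (via 539)
540: 10  (via 539)
502: 10  (via 539)
509: 14  (via 539)
Shortest route: 507 → 539 → 509 = 14 s.

14 s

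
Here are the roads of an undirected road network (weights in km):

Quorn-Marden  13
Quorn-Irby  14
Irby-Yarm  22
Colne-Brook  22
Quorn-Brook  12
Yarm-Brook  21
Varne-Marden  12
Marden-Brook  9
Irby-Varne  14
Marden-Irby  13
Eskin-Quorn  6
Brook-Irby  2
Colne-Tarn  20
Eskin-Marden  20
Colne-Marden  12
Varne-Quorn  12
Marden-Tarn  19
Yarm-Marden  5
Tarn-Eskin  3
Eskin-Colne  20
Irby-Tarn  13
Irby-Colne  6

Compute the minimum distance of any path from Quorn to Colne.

20 km

Settle nodes by increasing distance from Quorn:
Quorn: 0
Eskin: 6  (via Quorn)
Tarn: 9  (via Eskin)
Brook: 12  (via Quorn)
Varne: 12  (via Quorn)
Marden: 13  (via Quorn)
Irby: 14  (via Quorn)
Yarm: 18  (via Marden)
Colne: 20  (via Irby)
Shortest route: Quorn → Irby → Colne = 20 km.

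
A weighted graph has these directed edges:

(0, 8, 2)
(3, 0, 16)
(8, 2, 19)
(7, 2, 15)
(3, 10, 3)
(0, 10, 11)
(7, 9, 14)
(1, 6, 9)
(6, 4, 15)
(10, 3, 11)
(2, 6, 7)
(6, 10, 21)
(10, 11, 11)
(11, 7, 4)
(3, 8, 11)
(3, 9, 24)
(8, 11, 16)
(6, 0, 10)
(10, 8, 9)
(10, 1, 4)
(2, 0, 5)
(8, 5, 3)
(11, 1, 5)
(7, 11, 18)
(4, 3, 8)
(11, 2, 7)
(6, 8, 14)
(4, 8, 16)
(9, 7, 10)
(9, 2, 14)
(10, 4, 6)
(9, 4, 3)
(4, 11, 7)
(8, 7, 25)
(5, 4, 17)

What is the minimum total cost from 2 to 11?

23

Running Dijkstra from 2:
2: 0
0: 5  (via 2)
6: 7  (via 2)
8: 7  (via 0)
5: 10  (via 8)
10: 16  (via 0)
1: 20  (via 10)
4: 22  (via 6)
11: 23  (via 8)
Shortest route: 2 → 0 → 8 → 11 = 23.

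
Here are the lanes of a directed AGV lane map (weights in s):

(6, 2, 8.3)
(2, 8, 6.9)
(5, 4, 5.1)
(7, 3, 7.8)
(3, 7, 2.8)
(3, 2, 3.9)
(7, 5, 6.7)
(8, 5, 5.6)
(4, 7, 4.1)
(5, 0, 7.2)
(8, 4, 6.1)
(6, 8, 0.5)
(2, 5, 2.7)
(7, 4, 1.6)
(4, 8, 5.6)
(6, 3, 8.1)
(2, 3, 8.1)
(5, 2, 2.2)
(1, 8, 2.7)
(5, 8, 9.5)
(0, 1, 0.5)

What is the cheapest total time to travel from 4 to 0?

Candidate routes:
4 → 8 → 5 → 0: 5.6+5.6+7.2 = 18.4
4 → 7 → 3 → 2 → 5 → 0: 4.1+7.8+3.9+2.7+7.2 = 25.7
4 → 7 → 3 → 2 → 8 → 5 → 0: 4.1+7.8+3.9+6.9+5.6+7.2 = 35.5
4 → 7 → 5 → 0: 4.1+6.7+7.2 = 18
Cheapest is 4 → 7 → 5 → 0 at 18 s.

18 s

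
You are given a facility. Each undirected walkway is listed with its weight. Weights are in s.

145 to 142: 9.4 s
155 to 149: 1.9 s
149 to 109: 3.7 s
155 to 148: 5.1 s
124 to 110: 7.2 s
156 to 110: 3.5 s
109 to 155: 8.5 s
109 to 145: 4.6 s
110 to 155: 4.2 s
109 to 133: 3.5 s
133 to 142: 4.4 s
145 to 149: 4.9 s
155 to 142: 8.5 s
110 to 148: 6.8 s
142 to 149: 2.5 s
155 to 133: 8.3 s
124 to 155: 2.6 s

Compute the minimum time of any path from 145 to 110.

Enumerating some paths:
145–109–155–110: 4.6+8.5+4.2 = 17.3
145–149–155–124–110: 4.9+1.9+2.6+7.2 = 16.6
145–109–149–155–110: 4.6+3.7+1.9+4.2 = 14.4
145–149–155–110: 4.9+1.9+4.2 = 11
The minimum is 11 s via 145–149–155–110.

11 s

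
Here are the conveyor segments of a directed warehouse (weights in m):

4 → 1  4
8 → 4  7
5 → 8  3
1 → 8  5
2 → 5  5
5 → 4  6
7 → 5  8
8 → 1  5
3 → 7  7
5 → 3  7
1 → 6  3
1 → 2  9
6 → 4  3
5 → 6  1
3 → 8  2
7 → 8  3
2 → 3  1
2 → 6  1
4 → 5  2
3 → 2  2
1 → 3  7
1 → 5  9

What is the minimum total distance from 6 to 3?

Enumerating some paths:
6 → 4 → 5 → 3: 3+2+7 = 12
6 → 4 → 1 → 3: 3+4+7 = 14
6 → 4 → 1 → 2 → 3: 3+4+9+1 = 17
The minimum is 12 m via 6 → 4 → 5 → 3.

12 m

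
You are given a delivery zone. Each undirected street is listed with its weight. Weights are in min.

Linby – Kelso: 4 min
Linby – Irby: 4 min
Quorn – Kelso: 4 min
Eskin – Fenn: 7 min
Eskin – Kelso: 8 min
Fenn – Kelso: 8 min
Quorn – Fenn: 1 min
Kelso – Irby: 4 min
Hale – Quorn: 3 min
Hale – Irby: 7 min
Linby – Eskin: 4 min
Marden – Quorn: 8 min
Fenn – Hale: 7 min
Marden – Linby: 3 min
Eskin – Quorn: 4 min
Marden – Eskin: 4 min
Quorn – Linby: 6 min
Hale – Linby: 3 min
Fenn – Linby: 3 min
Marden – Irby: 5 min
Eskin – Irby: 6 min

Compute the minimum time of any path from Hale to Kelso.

Compare a few routes:
Hale–Linby–Kelso: 3+4 = 7
Hale–Linby–Fenn–Quorn–Kelso: 3+3+1+4 = 11
The minimum is 7 min via Hale–Linby–Kelso.

7 min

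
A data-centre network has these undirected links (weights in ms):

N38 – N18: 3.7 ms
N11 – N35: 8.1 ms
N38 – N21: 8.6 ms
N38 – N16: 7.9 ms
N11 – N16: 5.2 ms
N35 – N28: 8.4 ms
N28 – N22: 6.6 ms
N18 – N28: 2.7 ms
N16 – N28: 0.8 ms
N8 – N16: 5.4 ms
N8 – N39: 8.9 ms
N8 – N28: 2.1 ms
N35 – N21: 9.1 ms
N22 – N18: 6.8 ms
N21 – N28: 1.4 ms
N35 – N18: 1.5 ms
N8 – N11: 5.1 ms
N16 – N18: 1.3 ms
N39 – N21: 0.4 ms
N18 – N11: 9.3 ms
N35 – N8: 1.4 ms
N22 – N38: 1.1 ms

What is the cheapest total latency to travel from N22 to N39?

Settle nodes by increasing distance from N22:
N22: 0
N38: 1.1  (via N22)
N18: 4.8  (via N38)
N16: 6.1  (via N18)
N35: 6.3  (via N18)
N28: 6.6  (via N22)
N8: 7.7  (via N35)
N21: 8  (via N28)
N39: 8.4  (via N21)
Shortest route: N22 → N28 → N21 → N39 = 8.4 ms.

8.4 ms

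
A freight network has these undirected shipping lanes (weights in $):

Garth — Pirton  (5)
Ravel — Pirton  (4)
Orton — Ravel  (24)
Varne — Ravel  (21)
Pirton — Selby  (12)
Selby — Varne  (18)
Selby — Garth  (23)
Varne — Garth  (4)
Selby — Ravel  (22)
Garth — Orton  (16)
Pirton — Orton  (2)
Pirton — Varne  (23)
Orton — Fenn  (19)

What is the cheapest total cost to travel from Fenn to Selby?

Running Dijkstra from Fenn:
Fenn: 0
Orton: 19  (via Fenn)
Pirton: 21  (via Orton)
Ravel: 25  (via Pirton)
Garth: 26  (via Pirton)
Varne: 30  (via Garth)
Selby: 33  (via Pirton)
Shortest route: Fenn → Orton → Pirton → Selby = $33.

$33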